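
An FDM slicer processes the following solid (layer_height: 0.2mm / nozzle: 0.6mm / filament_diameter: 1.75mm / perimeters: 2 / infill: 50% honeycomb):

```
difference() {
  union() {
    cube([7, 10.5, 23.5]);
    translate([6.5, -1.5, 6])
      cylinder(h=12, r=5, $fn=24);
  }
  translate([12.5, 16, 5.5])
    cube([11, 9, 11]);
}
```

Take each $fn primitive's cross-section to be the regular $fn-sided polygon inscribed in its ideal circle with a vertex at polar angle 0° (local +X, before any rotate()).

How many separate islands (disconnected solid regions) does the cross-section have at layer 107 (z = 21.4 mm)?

At z = 21.4 mm: the cube is present — its section is the full 7×10.5 rectangle; the cylinder at (6.5, -1.5) is absent (z outside [6, 18]); Combining (union): only the 7×10.5 cube is present, so the union is just that shape — 1 connected region; the cube at (12.5, 16) does not reach this height (z outside [5.5, 16.5]); Subtracting the remaining from the first: none of the subtracted shapes is present at this height, so that combined region is unchanged — 1 connected region. Overall, the cross-section is a single solid region. Island count = 1.

1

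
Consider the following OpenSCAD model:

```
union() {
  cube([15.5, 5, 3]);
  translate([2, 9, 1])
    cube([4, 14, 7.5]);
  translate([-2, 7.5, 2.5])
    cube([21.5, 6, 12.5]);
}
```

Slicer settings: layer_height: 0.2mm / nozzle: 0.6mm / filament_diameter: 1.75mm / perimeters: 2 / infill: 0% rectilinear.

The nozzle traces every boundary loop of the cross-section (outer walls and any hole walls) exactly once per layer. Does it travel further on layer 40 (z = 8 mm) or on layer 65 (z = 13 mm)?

Layer 40 (z = 8): the cube does not reach this height (z outside [0, 3]); the cube at (2, 9) is present — its section is the full 4×14 rectangle (perimeter 36.00 mm); the cube at (-2, 7.5) (footprint 21.5×6) is included at this height (perimeter 55.00 mm); Combining (union): the regions partially overlap (shared area 18.00 mm²), so the edge portions inside another operand are dropped and the merged outline is re-measured after clipping — boundary = 74.00 mm. So its perimeter = 74.00 mm. Layer 65 (z = 13): the cube does not reach this height (z outside [0, 3]); the cube at (2, 9) is not intersected at this z (z outside [1, 8.5]); the cube at (-2, 7.5) (footprint 21.5×6) is included at this height (perimeter 55.00 mm); Taking the union: only the 21.5×6 cube at (-2, 7.5) is present, so the union is just that shape — boundary = 55.00 mm. So its perimeter = 55.00 mm. Layer 40 is larger (74.00 vs 55.00 mm).

layer 40 (z = 8 mm)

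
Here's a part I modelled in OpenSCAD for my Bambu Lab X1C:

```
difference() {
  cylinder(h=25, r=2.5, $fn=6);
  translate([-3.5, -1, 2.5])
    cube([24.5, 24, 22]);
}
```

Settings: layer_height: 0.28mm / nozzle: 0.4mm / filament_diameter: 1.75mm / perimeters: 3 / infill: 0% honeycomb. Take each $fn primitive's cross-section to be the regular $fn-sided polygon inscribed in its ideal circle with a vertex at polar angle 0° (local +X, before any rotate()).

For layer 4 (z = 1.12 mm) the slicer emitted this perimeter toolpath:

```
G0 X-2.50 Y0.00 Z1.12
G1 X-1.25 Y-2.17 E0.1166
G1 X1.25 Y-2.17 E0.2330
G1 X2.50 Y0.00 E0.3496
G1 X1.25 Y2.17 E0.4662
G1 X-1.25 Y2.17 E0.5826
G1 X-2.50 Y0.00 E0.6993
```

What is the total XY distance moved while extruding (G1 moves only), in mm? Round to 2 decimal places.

Sum the Euclidean lengths of each G1 segment: total = 15.02 mm.

15.02 mm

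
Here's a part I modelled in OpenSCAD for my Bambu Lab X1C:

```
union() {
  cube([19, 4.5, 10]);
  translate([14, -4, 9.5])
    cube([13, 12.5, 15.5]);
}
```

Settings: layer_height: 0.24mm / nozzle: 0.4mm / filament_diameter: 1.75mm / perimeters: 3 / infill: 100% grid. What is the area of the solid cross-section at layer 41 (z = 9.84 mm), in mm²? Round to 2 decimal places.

225.50 mm²

At z = 9.84 mm: the cube (footprint 19×4.5) is included at this height (area 85.50 mm²); the 13×12.5 cube at (14, -4) contributes its full rectangle (area 162.50 mm²); Combining (union): the regions partially overlap — summed areas 248.00 mm² minus the doubly-counted overlap 22.50 mm² gives 225.50 mm² — area = 225.50 mm². Overall, the cross-section is a single solid region. Net area = 225.50 mm².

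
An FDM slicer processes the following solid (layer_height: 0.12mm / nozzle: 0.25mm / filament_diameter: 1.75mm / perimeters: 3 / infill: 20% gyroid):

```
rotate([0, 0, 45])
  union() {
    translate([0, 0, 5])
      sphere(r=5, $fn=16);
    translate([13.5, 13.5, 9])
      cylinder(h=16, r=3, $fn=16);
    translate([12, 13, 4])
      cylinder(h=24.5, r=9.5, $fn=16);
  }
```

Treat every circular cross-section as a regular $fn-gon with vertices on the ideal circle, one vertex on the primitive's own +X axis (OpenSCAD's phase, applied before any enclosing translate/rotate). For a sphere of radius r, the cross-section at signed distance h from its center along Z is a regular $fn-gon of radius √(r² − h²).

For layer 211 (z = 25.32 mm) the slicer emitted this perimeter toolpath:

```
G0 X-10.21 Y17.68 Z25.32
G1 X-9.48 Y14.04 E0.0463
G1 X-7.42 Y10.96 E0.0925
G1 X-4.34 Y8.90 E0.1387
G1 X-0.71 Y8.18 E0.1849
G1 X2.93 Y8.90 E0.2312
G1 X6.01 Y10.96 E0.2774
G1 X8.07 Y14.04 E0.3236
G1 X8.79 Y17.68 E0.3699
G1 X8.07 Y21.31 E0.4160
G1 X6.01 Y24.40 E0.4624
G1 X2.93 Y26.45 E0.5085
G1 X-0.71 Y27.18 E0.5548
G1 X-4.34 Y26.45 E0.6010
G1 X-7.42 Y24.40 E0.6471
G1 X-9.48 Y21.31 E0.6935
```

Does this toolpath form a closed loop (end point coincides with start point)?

no

Start point (G0): (-10.21, 17.68). End point (last G1): the path does not return to the start — open.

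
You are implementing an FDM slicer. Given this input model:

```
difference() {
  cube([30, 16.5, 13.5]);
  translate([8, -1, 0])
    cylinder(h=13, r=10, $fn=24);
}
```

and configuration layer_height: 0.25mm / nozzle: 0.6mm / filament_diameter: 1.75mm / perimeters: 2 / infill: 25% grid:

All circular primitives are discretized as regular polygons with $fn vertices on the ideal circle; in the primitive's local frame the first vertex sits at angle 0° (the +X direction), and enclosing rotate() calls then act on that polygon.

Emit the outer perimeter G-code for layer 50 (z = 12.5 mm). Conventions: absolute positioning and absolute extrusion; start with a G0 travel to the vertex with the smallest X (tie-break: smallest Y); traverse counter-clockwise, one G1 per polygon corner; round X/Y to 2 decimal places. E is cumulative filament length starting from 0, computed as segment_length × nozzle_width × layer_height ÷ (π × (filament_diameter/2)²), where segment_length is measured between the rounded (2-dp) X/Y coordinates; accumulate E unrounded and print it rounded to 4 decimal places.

G0 X0.00 Y4.86 Z12.50
G1 X0.93 Y6.07 E0.0952
G1 X3.00 Y7.66 E0.2579
G1 X5.41 Y8.66 E0.4207
G1 X8.00 Y9.00 E0.5836
G1 X10.59 Y8.66 E0.7465
G1 X13.00 Y7.66 E0.9092
G1 X15.07 Y6.07 E1.0720
G1 X16.66 Y4.00 E1.2348
G1 X17.66 Y1.59 E1.3975
G1 X17.87 Y0.00 E1.4975
G1 X30.00 Y0.00 E2.2540
G1 X30.00 Y16.50 E3.2829
G1 X0.00 Y16.50 E5.1538
G1 X0.00 Y4.86 E5.8797

At z = 12.5 mm: the cube is present — its section is the full 30×16.5 rectangle; the cylinder at (8, -1): section is a regular 24-gon, circumradius r=10; Taking the first minus the rest: starting from the 30×16.5 cube, the r=10 cylinder at (8, -1) partially overlaps it — only the 129.54 mm² overlap (of its 310.58 mm²) is removed, clipping the outline — 1 connected region. The outline is a single polygon with 14 vertices. Extrusion per mm of travel: 0.6 × 0.25 / (π × 0.875²) = 0.062363. Accumulating E over each segment gives final E = 5.8797.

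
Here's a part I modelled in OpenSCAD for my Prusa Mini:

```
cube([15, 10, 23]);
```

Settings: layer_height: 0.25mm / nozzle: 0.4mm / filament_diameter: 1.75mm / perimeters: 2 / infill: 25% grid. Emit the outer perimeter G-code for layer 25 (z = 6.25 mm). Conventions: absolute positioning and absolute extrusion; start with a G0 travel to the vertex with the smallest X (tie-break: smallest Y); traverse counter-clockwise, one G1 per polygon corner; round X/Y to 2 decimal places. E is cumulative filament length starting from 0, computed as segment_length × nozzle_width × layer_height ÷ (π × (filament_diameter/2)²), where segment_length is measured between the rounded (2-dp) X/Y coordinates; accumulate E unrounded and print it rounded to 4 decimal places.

At z = 6.25 mm: the cube (footprint 15×10) is included at this height. The outline is a single polygon with 4 vertices. Extrusion per mm of travel: 0.4 × 0.25 / (π × 0.875²) = 0.041575. Accumulating E over each segment gives final E = 2.0788.

G0 X0.00 Y0.00 Z6.25
G1 X15.00 Y0.00 E0.6236
G1 X15.00 Y10.00 E1.0394
G1 X0.00 Y10.00 E1.6630
G1 X0.00 Y0.00 E2.0788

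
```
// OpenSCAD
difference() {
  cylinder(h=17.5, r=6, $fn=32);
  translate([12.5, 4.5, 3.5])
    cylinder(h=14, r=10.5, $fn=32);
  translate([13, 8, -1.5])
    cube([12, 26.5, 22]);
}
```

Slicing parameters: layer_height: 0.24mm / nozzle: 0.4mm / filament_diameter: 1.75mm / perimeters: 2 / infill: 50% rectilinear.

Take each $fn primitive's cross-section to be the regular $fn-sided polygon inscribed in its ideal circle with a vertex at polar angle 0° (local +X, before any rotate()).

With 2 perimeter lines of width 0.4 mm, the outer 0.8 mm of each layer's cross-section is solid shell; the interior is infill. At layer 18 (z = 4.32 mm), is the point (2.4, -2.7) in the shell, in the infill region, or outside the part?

At z = 4.32 mm: the r=6 cylinder gives a regular 32-gon of circumradius 6 (constant along its height); the r=10.5 cylinder at (12.5, 4.5) contributes a regular 32-gon of circumradius 10.5; the 12×26.5 cube at (13, 8) contributes its full rectangle; Taking the first minus the rest: starting from the r=6 cylinder, the r=10.5 cylinder at (12.5, 4.5) partially overlaps it — only the 19.84 mm² overlap (of its 344.14 mm²) is removed, clipping the outline; the 12×26.5 cube at (13, 8) misses the remaining region (no effect) — 1 connected region. Overall, the cross-section is a single solid region. The nearest boundary edge runs (3.77, -1.33)→(5.08, -2.92); distance from the point to it = 1.93 mm. The point is inside the cross-section and 1.93 mm from the nearest boundary — more than the 0.8 mm shell width (2 × 0.4), so it's in the infill interior.

infill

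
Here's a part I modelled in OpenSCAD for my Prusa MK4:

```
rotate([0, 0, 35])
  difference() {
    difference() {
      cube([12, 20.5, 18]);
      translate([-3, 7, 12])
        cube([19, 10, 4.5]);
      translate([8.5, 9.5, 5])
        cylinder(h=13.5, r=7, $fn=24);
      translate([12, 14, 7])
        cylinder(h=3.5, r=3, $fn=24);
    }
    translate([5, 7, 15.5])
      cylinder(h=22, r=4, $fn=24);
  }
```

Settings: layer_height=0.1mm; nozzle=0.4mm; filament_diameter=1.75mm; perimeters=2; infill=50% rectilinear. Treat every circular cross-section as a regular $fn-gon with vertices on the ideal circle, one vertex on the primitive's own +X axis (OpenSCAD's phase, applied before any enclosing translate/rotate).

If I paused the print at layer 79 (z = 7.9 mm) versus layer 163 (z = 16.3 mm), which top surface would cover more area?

layer 79 (z = 7.9 mm)

Layer 79 (z = 7.9): the cube is present — its section is the full 12×20.5 rectangle (area 246.00 mm²); the cube at (-3, 7) is absent (z outside [12, 16.5]); the r=7 cylinder at (8.5, 9.5) gives a regular 24-gon of circumradius 7 (constant along its height) (area = (24/2)·7.000²·sin(360°/24) = 152.19 mm²); the r=3 cylinder at (12, 14) contributes a regular 24-gon of circumradius 3 (area = (24/2)·3.000²·sin(360°/24) = 27.95 mm²); Subtracting the remaining from the first: starting from the 12×20.5 cube (246.00 mm²), the r=7 cylinder at (8.5, 9.5) partially overlaps it — only the 122.67 mm² overlap (of its 152.19 mm²) is removed, clipping the outline; the r=3 cylinder at (12, 14) partially overlaps it — only the 1.55 mm² overlap (of its 27.95 mm²) is removed, clipping the outline — area = 121.78 mm²; the cylinder at (5, 7) does not reach this height (z outside [15.5, 37.5]); Taking the first minus the rest: none of the subtracted shapes is present at this height, so the result so far is unchanged — area = 121.78 mm²; (rotated 35° about Z; rotation is an isometry so areas/perimeters/island counts are preserved). So its area = 121.78 mm². Layer 163 (z = 16.3): the cube is present — its section is the full 12×20.5 rectangle (area 246.00 mm²); the 19×10 cube at (-3, 7) contributes its full rectangle (area 190.00 mm²); the r=7 cylinder at (8.5, 9.5) contributes a regular 24-gon of circumradius 7 (area = (24/2)·7.000²·sin(360°/24) = 152.19 mm²); the cylinder at (12, 14) is absent (z outside [7, 10.5]); Subtracting the remaining from the first: starting from the 12×20.5 cube (246.00 mm²), the 19×10 cube at (-3, 7) partially overlaps it — only the 120.00 mm² overlap (of its 190.00 mm²) is removed, clipping the outline; the r=7 cylinder at (8.5, 9.5) partially overlaps it — only the 35.57 mm² overlap (of its 152.19 mm²) is removed, clipping the outline — area = 90.43 mm²; the r=4 cylinder at (5, 7) gives a regular 24-gon of circumradius 4 (constant along its height) (area = (24/2)·4.000²·sin(360°/24) = 49.69 mm²); Taking the first minus the rest: starting from the result so far (90.43 mm²), the r=4 cylinder at (5, 7) partially overlaps it — only the 6.12 mm² overlap (of its 49.69 mm²) is removed, clipping the outline — area = 84.32 mm²; (whole slice rotated 35° about Z — lengths, areas and connectivity unchanged). So its area = 84.32 mm². Layer 79 is larger (121.78 vs 84.32 mm²).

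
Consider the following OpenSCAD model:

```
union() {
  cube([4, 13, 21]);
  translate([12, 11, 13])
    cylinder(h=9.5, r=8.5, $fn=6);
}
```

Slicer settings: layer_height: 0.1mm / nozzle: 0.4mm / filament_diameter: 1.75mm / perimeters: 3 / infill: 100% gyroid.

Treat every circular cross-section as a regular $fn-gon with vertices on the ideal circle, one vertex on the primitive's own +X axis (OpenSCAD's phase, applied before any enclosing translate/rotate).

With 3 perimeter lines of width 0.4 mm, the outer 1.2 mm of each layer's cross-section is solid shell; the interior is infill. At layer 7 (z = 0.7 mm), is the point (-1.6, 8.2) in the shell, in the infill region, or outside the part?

outside

At z = 0.7 mm: the 4×13 cube contributes its full rectangle; the cylinder at (12, 11) is not intersected at this z (z outside [13, 22.5]); Merging all regions: only the 4×13 cube is present, so the union is just that shape — 1 connected region. Overall, the cross-section is a single solid region. The nearest boundary edge runs (0.00, 13.00)→(0.00, 0.00); distance from the point to it = 1.60 mm. The point is not inside any of the regions above, so it lies outside the cross-section (1.60 mm from the nearest boundary).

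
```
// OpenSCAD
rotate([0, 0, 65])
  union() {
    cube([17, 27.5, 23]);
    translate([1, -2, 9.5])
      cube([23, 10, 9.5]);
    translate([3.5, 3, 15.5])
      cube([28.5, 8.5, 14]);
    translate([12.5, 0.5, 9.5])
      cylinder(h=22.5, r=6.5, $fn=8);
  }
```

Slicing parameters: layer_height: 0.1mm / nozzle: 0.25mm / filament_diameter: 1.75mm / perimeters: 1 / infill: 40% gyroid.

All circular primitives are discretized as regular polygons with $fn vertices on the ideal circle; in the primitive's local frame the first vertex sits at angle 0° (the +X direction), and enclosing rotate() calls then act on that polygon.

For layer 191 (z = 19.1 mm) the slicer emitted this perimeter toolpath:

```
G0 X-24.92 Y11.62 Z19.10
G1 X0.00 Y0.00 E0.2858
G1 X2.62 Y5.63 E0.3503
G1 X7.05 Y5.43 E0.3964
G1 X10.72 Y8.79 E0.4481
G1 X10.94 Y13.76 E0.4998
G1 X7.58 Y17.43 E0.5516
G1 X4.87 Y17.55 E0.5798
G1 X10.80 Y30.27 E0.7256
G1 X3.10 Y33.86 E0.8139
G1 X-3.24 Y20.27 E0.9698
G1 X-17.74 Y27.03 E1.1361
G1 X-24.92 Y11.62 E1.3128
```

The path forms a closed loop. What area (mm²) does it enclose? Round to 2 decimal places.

Apply the shoelace formula to the sequence of (X, Y) vertices; enclosed area = 652.95 mm².

652.95 mm²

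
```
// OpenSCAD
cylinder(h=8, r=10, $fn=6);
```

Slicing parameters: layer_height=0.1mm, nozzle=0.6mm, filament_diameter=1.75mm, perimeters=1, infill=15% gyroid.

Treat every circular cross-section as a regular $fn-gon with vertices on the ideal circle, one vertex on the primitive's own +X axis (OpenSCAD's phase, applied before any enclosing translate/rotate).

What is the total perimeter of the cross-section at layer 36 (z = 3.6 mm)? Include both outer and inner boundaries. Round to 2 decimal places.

At z = 3.6 mm: the r=10 cylinder contributes a regular 6-gon of circumradius 10 (perimeter = 2·6·10.000·sin(180°/6) = 60.00 mm). Overall, the cross-section is a single solid region. Total boundary length (outer) = 60.00 mm.

60.00 mm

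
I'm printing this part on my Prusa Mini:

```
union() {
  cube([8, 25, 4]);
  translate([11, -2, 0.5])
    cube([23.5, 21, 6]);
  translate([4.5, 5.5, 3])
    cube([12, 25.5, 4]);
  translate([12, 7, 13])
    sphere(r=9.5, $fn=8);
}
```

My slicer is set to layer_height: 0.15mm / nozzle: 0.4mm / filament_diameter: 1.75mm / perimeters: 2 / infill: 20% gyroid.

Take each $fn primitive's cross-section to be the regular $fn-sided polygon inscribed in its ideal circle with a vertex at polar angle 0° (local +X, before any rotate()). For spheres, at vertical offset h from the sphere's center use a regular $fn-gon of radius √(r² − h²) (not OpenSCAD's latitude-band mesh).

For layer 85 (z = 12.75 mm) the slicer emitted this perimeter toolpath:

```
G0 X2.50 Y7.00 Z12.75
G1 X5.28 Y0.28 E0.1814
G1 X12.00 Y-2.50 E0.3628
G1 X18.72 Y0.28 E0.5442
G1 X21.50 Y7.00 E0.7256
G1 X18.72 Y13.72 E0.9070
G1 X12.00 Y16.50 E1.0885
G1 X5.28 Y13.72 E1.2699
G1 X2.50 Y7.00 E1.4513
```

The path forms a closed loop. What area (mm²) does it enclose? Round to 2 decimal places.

255.36 mm²

Apply the shoelace formula to the sequence of (X, Y) vertices; enclosed area = 255.36 mm².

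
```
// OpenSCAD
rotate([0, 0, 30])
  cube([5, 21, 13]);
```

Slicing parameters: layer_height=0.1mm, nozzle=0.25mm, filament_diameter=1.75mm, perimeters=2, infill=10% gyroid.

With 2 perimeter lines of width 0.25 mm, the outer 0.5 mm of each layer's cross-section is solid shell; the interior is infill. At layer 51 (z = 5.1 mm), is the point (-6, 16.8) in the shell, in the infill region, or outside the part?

At z = 5.1 mm: the 5×21 cube contributes its full rectangle; (whole slice rotated 30° about Z — lengths, areas and connectivity unchanged). Overall, the cross-section is a single solid region. Undo the 30° rotation: the query point maps to (3.204, 17.549) in the un-rotated model frame. The nearest boundary edge runs (5.00, 0.00)→(5.00, 21.00); distance from the point to it = 1.80 mm. The point is inside the cross-section and 1.80 mm from the nearest boundary — more than the 0.5 mm shell width (2 × 0.25), so it's in the infill interior.

infill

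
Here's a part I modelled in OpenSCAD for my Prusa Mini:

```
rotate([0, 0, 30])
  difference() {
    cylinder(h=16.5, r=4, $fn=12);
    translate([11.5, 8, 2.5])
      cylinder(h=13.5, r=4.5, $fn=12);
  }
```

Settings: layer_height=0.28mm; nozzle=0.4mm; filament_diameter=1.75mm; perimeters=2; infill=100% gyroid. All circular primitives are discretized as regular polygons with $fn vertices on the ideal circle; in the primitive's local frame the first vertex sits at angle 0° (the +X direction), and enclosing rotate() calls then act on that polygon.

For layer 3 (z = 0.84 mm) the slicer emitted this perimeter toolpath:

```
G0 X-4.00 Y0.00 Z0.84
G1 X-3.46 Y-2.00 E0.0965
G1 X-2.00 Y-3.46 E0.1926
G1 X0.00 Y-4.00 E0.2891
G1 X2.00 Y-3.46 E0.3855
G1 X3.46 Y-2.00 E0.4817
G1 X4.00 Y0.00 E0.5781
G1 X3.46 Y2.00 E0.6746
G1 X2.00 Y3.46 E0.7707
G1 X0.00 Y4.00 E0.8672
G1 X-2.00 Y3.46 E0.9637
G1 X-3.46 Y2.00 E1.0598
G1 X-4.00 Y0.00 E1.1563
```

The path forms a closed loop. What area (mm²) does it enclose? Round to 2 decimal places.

Apply the shoelace formula to the sequence of (X, Y) vertices; enclosed area = 47.94 mm².

47.94 mm²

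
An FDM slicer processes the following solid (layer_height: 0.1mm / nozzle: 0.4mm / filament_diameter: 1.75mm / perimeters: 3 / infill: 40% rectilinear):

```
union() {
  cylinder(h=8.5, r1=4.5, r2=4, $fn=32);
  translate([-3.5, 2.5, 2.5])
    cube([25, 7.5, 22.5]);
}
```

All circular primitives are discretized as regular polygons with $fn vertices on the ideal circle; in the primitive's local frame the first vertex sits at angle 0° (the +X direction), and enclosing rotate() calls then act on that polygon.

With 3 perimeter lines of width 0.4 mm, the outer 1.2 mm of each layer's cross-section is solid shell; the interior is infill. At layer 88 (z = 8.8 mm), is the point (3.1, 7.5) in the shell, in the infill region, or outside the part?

At z = 8.8 mm: the cone does not reach this height (z outside [0, 8.5]); the cube at (-3.5, 2.5) is present — its section is the full 25×7.5 rectangle; Combining (union): only the 25×7.5 cube at (-3.5, 2.5) is present, so the union is just that shape — 1 connected region. Overall, the cross-section is a single solid region. The nearest boundary edge runs (21.50, 10.00)→(-3.50, 10.00); distance from the point to it = 2.50 mm. The point is inside the cross-section and 2.50 mm from the nearest boundary — more than the 1.2 mm shell width (3 × 0.4), so it's in the infill interior.

infill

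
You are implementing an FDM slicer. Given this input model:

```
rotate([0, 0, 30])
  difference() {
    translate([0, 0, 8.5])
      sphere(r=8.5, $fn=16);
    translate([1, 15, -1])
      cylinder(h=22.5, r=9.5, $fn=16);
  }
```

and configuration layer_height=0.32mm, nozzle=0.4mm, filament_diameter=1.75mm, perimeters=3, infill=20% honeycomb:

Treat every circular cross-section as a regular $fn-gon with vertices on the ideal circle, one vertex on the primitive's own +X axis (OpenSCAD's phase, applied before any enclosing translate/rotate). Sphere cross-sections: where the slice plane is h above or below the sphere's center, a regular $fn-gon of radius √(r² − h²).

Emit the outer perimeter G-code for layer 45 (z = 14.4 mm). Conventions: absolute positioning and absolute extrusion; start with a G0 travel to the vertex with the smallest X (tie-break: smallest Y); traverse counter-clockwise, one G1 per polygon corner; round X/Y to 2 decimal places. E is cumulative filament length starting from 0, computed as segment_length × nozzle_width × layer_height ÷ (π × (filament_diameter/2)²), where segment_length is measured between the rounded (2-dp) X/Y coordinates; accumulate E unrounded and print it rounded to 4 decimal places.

G0 X-6.07 Y-0.80 Z14.40
G1 X-5.30 Y-3.06 E0.1271
G1 X-3.72 Y-4.85 E0.2541
G1 X-1.58 Y-5.91 E0.3812
G1 X0.80 Y-6.07 E0.5081
G1 X3.06 Y-5.30 E0.6352
G1 X4.85 Y-3.72 E0.7623
G1 X5.91 Y-1.58 E0.8893
G1 X6.07 Y0.80 E1.0163
G1 X5.30 Y3.06 E1.1433
G1 X3.72 Y4.85 E1.2704
G1 X1.58 Y5.91 E1.3975
G1 X-0.80 Y6.07 E1.5244
G1 X-1.07 Y5.97 E1.5398
G1 X-1.88 Y5.26 E1.5971
G1 X-3.87 Y4.59 E1.7088
G1 X-4.85 Y3.72 E1.7786
G1 X-5.91 Y1.58 E1.9056
G1 X-6.07 Y-0.80 E2.0326

At z = 14.4 mm: the sphere: section is a regular 16-gon, circumradius = √(r²−h²) = √(8.5²−5.9²) = 6.119; the cylinder at (1, 15): section is a regular 16-gon, circumradius r=9.5; Subtracting the remaining from the first: starting from the r=8.5 sphere, the r=9.5 cylinder at (1, 15) partially overlaps it — only the 0.86 mm² overlap (of its 276.30 mm²) is removed, clipping the outline — 1 connected region; (rotated 30° about Z; rotation is an isometry so areas/perimeters/island counts are preserved). The outline is a single polygon with 18 vertices. Extrusion per mm of travel: 0.4 × 0.32 / (π × 0.875²) = 0.053216. Accumulating E over each segment gives final E = 2.0326.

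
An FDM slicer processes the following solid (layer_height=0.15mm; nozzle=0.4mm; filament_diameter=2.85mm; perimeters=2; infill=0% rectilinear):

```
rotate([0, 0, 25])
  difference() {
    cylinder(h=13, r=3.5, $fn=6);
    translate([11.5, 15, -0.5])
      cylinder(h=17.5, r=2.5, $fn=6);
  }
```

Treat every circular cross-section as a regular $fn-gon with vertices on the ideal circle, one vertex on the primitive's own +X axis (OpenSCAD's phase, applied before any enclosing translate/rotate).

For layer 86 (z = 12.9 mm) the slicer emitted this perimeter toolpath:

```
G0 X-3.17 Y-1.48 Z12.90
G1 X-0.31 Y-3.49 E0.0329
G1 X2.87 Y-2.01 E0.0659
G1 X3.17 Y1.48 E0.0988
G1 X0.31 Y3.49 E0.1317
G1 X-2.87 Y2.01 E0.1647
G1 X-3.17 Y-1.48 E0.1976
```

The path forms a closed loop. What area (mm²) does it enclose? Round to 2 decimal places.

31.86 mm²

Apply the shoelace formula to the sequence of (X, Y) vertices; enclosed area = 31.86 mm².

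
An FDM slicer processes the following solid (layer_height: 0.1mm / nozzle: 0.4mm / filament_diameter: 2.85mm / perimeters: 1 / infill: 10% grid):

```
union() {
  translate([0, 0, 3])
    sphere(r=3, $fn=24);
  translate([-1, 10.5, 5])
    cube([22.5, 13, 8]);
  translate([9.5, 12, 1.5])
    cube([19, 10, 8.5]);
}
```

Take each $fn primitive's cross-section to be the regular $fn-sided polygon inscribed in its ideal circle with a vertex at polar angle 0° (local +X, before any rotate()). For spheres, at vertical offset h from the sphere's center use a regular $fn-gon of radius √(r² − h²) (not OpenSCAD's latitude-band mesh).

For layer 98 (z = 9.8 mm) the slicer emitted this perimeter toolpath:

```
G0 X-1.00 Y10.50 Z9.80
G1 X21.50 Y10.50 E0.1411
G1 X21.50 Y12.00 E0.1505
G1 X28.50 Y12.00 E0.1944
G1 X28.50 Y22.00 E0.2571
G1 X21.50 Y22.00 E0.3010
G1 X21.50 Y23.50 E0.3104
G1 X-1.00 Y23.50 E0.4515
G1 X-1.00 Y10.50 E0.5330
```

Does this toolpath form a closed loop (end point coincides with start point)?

yes

Start point (G0): (-1.00, 10.50). End point (last G1): the path returns to the start — closed.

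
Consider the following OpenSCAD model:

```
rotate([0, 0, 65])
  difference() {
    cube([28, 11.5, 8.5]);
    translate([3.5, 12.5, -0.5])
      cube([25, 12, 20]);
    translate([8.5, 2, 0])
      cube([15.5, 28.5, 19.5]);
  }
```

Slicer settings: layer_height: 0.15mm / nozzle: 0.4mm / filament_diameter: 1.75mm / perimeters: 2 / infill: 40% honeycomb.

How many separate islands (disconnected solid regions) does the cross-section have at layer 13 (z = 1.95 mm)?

At z = 1.95 mm: the cube is present — its section is the full 28×11.5 rectangle; the cube at (3.5, 12.5) (footprint 25×12) is included at this height; the cube at (8.5, 2) is present — its section is the full 15.5×28.5 rectangle; After the difference (first − rest): starting from the 28×11.5 cube, the 25×12 cube at (3.5, 12.5) misses the remaining region (no effect); the 15.5×28.5 cube at (8.5, 2) partially overlaps it — only the 147.25 mm² overlap (of its 441.75 mm²) is removed, clipping the outline — 1 connected region; (whole slice rotated 65° about Z — lengths, areas and connectivity unchanged). Overall, the cross-section is a single solid region. Island count = 1.

1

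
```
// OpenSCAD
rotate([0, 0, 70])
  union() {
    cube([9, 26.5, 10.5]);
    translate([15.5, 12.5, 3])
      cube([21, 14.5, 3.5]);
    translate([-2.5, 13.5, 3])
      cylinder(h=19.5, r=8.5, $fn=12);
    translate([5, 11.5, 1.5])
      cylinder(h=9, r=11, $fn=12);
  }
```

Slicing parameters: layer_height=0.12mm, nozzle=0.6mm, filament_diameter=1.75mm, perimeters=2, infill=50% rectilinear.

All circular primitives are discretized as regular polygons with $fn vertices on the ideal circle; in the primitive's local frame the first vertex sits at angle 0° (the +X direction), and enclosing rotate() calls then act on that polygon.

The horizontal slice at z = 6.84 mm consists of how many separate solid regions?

At z = 6.84 mm: the 9×26.5 cube contributes its full rectangle; the cube at (15.5, 12.5) is absent (z outside [3, 6.5]); the r=8.5 cylinder at (-2.5, 13.5) gives a regular 12-gon of circumradius 8.5 (constant along its height); the r=11 cylinder at (5, 11.5) gives a regular 12-gon of circumradius 11 (constant along its height); Taking the union: the regions partially overlap (shared area 325.61 mm²), so overlapping operands fuse into one piece — 1 connected region; (rotated 70° about Z; rotation is an isometry so areas/perimeters/island counts are preserved). The result has 1 disconnected region.

1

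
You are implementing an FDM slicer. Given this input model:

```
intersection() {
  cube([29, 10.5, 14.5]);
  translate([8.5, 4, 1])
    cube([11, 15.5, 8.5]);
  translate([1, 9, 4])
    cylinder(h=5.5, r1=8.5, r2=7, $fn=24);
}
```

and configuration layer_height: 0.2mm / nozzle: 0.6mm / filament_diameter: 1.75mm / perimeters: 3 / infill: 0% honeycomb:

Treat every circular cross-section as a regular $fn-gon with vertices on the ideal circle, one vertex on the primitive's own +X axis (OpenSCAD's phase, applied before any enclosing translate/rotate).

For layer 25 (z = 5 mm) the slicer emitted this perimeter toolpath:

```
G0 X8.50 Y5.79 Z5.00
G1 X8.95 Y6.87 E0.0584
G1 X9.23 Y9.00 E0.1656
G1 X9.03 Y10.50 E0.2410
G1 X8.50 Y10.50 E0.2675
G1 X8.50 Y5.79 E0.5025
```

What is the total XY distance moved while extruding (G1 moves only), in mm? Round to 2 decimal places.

Sum the Euclidean lengths of each G1 segment: total = 10.07 mm.

10.07 mm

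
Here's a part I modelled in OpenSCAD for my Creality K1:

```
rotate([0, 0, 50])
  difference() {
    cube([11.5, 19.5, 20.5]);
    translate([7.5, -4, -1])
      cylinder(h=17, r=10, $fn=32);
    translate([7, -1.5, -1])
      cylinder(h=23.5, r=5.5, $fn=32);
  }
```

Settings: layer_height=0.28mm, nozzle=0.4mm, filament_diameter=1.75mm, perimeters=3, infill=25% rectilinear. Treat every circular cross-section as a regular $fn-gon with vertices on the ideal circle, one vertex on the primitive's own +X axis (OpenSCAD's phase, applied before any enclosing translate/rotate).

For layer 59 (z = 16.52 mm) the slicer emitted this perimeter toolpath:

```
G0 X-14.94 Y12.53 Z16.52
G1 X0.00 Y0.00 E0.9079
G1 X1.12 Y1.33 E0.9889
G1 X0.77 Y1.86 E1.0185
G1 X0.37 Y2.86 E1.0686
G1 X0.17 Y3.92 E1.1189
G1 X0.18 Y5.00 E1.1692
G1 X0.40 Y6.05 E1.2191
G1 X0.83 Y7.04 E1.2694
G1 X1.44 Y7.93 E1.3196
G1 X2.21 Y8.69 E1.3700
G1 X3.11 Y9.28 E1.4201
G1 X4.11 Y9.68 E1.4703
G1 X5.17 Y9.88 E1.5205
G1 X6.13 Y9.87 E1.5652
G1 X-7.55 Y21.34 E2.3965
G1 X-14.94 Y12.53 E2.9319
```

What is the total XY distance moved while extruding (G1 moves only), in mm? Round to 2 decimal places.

Sum the Euclidean lengths of each G1 segment: total = 62.96 mm.

62.96 mm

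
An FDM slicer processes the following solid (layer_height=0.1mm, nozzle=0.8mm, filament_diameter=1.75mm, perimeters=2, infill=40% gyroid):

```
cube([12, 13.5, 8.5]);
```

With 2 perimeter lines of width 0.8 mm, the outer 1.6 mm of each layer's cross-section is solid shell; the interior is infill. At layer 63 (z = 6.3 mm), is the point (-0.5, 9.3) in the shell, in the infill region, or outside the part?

outside

At z = 6.3 mm: the cube is present — its section is the full 12×13.5 rectangle. Overall, the cross-section is a single solid region. The nearest boundary edge runs (0.00, 13.50)→(0.00, 0.00); distance from the point to it = 0.50 mm. The point is not inside any of the regions above, so it lies outside the cross-section (0.50 mm from the nearest boundary).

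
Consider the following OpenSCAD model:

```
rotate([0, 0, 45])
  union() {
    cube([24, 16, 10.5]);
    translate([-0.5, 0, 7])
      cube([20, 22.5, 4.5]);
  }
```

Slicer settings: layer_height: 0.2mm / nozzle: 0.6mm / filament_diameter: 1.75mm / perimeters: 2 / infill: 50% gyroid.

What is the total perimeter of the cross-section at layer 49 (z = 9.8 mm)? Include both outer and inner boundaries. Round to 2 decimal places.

At z = 9.8 mm: the 24×16 cube contributes its full rectangle (perimeter 80.00 mm); the cube at (-0.5, 0) is present — its section is the full 20×22.5 rectangle (perimeter 85.00 mm); Taking the union: the regions partially overlap (shared area 312.00 mm²), so the edge portions inside another operand are dropped and the merged outline is re-measured after clipping — boundary = 94.00 mm; (rotated 45° about Z; rotation is an isometry so areas/perimeters/island counts are preserved). Overall, the cross-section is a single solid region. Total boundary length (outer) = 94.00 mm.

94.00 mm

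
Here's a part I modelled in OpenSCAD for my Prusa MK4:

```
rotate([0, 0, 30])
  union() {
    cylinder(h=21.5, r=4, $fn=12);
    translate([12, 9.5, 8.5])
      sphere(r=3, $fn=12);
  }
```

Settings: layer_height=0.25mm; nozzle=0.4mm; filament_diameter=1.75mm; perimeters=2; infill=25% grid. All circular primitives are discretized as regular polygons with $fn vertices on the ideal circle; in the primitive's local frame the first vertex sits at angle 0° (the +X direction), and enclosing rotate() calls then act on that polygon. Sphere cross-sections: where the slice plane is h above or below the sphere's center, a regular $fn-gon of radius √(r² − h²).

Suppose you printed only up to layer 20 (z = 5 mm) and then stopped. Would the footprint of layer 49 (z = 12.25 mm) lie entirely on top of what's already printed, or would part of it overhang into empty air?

Compare the two slices. At z = 5: the r=4 cylinder contributes a regular 12-gon of circumradius 4 (area = (12/2)·4.000²·sin(360°/12) = 48.00 mm²); the sphere at (12, 9.5) is absent (|z−center|=3.500 > r=3); Taking the union: only the r=4 cylinder is present, so the union is just that shape — area = 48.00 mm²; (rotated 30° about Z; rotation is an isometry so areas/perimeters/island counts are preserved). At z = 12.25: the r=4 cylinder contributes a regular 12-gon of circumradius 4 (area = (12/2)·4.000²·sin(360°/12) = 48.00 mm²); the sphere at (12, 9.5) is not intersected at this z (|z−center|=3.750 > r=3); Taking the union: only the r=4 cylinder is present, so the union is just that shape — area = 48.00 mm²; (whole slice rotated 30° about Z — lengths, areas and connectivity unchanged). Checking containment: the cross-section at z = 12.25 is a subset of the cross-section at z = 5.

entirely on top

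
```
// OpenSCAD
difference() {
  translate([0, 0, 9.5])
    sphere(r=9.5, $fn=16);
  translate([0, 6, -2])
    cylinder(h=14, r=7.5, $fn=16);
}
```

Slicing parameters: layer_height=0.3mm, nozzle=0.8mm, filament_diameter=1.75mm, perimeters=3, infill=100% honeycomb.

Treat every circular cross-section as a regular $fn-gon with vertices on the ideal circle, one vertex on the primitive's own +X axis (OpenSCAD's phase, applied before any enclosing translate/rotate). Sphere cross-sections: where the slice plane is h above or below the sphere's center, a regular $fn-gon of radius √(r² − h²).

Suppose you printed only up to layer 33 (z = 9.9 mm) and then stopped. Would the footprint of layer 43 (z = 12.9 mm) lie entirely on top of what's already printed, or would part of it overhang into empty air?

Compare the two slices. At z = 9.9: the r=9.5 sphere slices to a regular 16-gon of circumradius 9.492 (√(r²−h²) with h=0.4 from center) (area = (16/2)·9.492²·sin(360°/16) = 275.81 mm²); the cylinder at (0, 6): section is a regular 16-gon, circumradius r=7.5 (area = (16/2)·7.500²·sin(360°/16) = 172.21 mm²); Subtracting the remaining from the first: starting from the r=9.5 sphere (275.81 mm²), the r=7.5 cylinder at (0, 6) partially overlaps it — only the 119.79 mm² overlap (of its 172.21 mm²) is removed, clipping the outline — area = 156.02 mm². At z = 12.9: the r=9.5 sphere contributes a regular 16-gon of circumradius √(9.5²−3.4²) = 8.871 (area = (16/2)·8.871²·sin(360°/16) = 240.91 mm²); the cylinder at (0, 6) is absent (z outside [-2, 12]); Taking the first minus the rest: none of the subtracted shapes is present at this height, so the r=9.5 sphere is unchanged — area = 240.91 mm². Checking containment: at z = 12.9 the cross-section extends beyond the z = 9.9 cross-section by about 109.19 mm².

part overhangs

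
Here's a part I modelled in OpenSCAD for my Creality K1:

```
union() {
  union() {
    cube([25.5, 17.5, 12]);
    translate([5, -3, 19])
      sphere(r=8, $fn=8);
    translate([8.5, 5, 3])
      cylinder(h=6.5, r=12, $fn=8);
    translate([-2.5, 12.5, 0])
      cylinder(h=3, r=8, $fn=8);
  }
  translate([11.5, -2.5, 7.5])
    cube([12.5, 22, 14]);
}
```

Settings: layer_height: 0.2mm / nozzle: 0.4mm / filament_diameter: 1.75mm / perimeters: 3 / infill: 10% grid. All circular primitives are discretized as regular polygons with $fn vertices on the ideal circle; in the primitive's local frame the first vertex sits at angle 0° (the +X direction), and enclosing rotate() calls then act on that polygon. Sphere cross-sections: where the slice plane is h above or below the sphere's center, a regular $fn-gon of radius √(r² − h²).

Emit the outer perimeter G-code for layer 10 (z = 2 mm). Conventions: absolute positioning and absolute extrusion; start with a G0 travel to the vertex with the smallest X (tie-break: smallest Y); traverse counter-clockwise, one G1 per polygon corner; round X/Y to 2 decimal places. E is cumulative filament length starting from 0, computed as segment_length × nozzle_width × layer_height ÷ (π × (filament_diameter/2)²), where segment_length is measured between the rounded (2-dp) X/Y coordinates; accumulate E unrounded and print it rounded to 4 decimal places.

G0 X-10.50 Y12.50 Z2.00
G1 X-8.16 Y6.84 E0.2037
G1 X-2.50 Y4.50 E0.4074
G1 X0.00 Y5.54 E0.4975
G1 X0.00 Y0.00 E0.6817
G1 X25.50 Y0.00 E1.5299
G1 X25.50 Y17.50 E2.1119
G1 X3.43 Y17.50 E2.8460
G1 X3.16 Y18.16 E2.8697
G1 X-2.50 Y20.50 E3.0734
G1 X-8.16 Y18.16 E3.2771
G1 X-10.50 Y12.50 E3.4808

At z = 2 mm: the cube (footprint 25.5×17.5) is included at this height; the sphere at (5, -3) does not reach this height (|z−center|=17.000 > r=8); the cylinder at (8.5, 5) does not reach this height (z outside [3, 9.5]); the r=8 cylinder at (-2.5, 12.5) contributes a regular 8-gon of circumradius 8; Taking the union: the regions partially overlap (shared area 48.87 mm²), so overlapping operands fuse into one piece — 1 connected region; the cube at (11.5, -2.5) does not reach this height (z outside [7.5, 21.5]); Merging all regions: only that combined region is present, so the union is just that shape — 1 connected region. The outline is a single polygon with 11 vertices. Extrusion per mm of travel: 0.4 × 0.2 / (π × 0.875²) = 0.033260. Accumulating E over each segment gives final E = 3.4808.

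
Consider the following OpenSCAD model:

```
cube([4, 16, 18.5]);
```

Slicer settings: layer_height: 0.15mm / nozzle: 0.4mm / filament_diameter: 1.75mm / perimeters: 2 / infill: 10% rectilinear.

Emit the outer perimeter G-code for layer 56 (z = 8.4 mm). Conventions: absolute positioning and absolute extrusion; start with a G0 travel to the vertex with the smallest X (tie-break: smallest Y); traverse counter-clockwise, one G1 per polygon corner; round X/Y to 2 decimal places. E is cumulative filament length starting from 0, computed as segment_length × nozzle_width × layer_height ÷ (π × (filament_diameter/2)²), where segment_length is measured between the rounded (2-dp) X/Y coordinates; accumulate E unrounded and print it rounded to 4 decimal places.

At z = 8.4 mm: the cube is present — its section is the full 4×16 rectangle. The outline is a single polygon with 4 vertices. Extrusion per mm of travel: 0.4 × 0.15 / (π × 0.875²) = 0.024945. Accumulating E over each segment gives final E = 0.9978.

G0 X0.00 Y0.00 Z8.40
G1 X4.00 Y0.00 E0.0998
G1 X4.00 Y16.00 E0.4989
G1 X0.00 Y16.00 E0.5987
G1 X0.00 Y0.00 E0.9978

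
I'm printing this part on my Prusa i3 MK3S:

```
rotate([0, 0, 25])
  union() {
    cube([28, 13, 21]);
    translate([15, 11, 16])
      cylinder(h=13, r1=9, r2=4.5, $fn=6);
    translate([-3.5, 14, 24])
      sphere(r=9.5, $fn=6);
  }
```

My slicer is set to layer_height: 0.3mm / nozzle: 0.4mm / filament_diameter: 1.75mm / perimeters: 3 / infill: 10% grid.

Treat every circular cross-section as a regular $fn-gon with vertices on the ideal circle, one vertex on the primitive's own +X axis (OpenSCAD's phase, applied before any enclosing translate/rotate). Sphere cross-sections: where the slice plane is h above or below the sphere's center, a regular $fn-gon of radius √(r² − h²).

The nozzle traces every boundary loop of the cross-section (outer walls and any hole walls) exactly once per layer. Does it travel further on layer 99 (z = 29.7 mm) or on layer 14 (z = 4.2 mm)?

layer 14 (z = 4.2 mm)

Layer 99 (z = 29.7): the cube is not intersected at this z (z outside [0, 21]); the cone at (15, 11) does not reach this height (z outside [16, 29]); the sphere at (-3.5, 14): section is a regular 6-gon, circumradius = √(r²−h²) = √(9.5²−5.7²) = 7.600 (perimeter = 2·6·7.600·sin(180°/6) = 45.60 mm); Taking the union: only the r=9.5 sphere at (-3.5, 14) is present, so the union is just that shape — boundary = 45.60 mm; (whole slice rotated 25° about Z — lengths, areas and connectivity unchanged). So its perimeter = 45.60 mm. Layer 14 (z = 4.2): the cube (footprint 28×13) is included at this height (perimeter 82.00 mm); the cone at (15, 11) is not intersected at this z (z outside [16, 29]); the sphere at (-3.5, 14) does not reach this height (|z−center|=19.800 > r=9.5); Merging all regions: only the 28×13 cube is present, so the union is just that shape — boundary = 82.00 mm; (whole slice rotated 25° about Z — lengths, areas and connectivity unchanged). So its perimeter = 82.00 mm. Layer 14 is larger (82.00 vs 45.60 mm).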